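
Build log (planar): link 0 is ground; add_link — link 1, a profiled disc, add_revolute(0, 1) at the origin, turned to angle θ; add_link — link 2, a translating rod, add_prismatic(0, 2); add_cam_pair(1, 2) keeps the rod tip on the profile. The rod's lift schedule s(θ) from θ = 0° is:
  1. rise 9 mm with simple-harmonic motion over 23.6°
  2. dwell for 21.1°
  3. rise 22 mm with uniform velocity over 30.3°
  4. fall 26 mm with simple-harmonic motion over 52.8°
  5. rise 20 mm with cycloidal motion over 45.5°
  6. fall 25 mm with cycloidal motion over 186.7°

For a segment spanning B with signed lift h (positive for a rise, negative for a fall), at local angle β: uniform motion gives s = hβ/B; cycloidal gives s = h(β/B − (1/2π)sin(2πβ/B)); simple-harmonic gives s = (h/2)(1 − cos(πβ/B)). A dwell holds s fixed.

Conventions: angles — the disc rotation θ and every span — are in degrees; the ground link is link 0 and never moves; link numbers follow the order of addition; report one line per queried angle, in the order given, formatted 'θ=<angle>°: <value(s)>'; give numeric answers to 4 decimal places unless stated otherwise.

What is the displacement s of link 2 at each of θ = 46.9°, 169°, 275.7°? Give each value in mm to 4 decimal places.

seg 1 [0°–23.6°] simple-harmonic, h=9: full span → s += 9 → s = 9.0000
seg 2 [23.6°–44.7°] dwell: s stays 9.0000
seg 3 [44.7°–75°] uniform, h=22: θ=46.9° here. β=2.2, B=30.3. 22·2.2/30.3 = 1.5974 → s = 10.5974
seg 3 [44.7°–75°] uniform, h=22: full span → s += 22 → s = 31.0000
seg 4 [75°–127.8°] simple-harmonic, h=-26: full span → s += -26 → s = 5.0000
seg 5 [127.8°–173.3°] cycloidal, h=20: θ=169° here. β=41.2, B=45.5. 20·(0.9055 − sin(2π·0.9055)/(2π)) = 19.8909 → s = 24.8909
seg 5 [127.8°–173.3°] cycloidal, h=20: full span → s += 20 → s = 25.0000
seg 6 [173.3°–360°] cycloidal, h=-25: θ=275.7° here. β=102.4, B=186.7. -25·(0.5485 − sin(2π·0.5485)/(2π)) = -14.9050 → s = 10.0950

θ=46.9°: 10.5974
θ=169°: 24.8909
θ=275.7°: 10.0950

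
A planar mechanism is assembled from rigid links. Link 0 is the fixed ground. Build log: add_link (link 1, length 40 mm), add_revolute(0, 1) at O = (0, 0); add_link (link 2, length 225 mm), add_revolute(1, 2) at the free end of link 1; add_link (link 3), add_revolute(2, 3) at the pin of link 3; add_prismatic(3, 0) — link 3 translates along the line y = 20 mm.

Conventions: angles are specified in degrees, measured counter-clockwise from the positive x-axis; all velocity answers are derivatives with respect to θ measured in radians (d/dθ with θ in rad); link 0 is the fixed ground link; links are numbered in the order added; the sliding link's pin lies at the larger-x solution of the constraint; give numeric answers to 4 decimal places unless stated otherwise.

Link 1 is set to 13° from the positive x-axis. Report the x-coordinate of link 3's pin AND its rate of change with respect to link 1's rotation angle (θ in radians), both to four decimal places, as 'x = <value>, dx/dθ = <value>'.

geometry: r = 40 mm, L = 225 mm, e = 20 mm
crank pin P = (r cos θ, r sin θ) = (38.974803, 8.998042)
h = r sin θ − e = 8.998042 − 20 = -11.001958
x = r cos θ + √(L² − h²) = 38.974803 + 224.730854 = 263.705657
dx/dθ = −r sin θ − h·r cos θ/√(L² − h²) (θ in radians; h = -11.001958) = -7.089986

x = 263.7057, dx/dθ = -7.0900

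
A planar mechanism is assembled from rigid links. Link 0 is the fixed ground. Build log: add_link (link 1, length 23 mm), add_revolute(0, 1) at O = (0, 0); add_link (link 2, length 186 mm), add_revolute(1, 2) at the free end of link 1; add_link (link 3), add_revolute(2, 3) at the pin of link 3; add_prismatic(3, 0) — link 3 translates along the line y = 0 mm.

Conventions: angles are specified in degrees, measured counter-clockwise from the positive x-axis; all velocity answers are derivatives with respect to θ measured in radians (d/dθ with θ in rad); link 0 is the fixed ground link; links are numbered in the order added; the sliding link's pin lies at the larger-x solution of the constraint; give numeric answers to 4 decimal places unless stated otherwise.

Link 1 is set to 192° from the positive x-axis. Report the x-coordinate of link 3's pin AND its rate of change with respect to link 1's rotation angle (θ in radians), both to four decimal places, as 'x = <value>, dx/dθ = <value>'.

geometry: r = 23 mm, L = 186 mm, e = 0 mm
crank pin P = (r cos θ, r sin θ) = (-22.497395, -4.781969)
h = r sin θ − e = -4.781969 − 0 = -4.781969
x = r cos θ + √(L² − h²) = -22.497395 + 185.938519 = 163.441124
dx/dθ = −r sin θ − h·r cos θ/√(L² − h²) (θ in radians; h = -4.781969) = 4.203381

x = 163.4411, dx/dθ = 4.2034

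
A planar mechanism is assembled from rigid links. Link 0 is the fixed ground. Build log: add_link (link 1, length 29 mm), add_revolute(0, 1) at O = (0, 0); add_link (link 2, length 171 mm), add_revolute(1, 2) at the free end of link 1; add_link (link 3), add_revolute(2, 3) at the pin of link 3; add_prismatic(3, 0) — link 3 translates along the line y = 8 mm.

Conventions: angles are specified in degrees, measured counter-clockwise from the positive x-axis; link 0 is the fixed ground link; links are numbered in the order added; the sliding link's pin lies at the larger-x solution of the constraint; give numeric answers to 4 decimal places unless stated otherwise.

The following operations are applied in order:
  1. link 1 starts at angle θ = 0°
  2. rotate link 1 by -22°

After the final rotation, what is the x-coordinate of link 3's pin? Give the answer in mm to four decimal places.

geometry: r = 29 mm, L = 171 mm, e = 8 mm; θ starts at 0°
rotate link 1 by -22°: θ ← 0° -22° = -22°
crank pin P = (r cos θ, r sin θ) = (26.888332, -10.863591)
h = r sin θ − e = -10.863591 − 8 = -18.863591
x = r cos θ + √(L² − h²) = 26.888332 + 169.956362 = 196.844694

196.8447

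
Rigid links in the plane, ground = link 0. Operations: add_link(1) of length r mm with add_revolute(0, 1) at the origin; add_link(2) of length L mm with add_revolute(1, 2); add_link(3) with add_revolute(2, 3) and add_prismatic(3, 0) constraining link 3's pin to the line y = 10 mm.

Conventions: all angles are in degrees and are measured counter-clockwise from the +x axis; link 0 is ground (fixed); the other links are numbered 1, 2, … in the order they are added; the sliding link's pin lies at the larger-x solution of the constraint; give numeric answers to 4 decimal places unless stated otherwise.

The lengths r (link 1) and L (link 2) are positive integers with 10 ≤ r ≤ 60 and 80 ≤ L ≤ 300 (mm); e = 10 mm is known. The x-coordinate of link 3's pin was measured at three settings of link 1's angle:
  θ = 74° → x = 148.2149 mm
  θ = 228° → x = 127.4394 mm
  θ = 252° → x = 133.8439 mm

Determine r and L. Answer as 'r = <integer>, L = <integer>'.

constraint per measurement: (x − r cos θ)² + (r sin θ − e)² = L²
subtracting the θ₁ and θ₂ equations cancels the r² and L² terms:
r = (x₁² − x₂²) / (2[(x₁cos θ₁ + e sin θ₁) − (x₂cos θ₂ + e sin θ₂)]) = 20.0000 → r = 20
L² = (x₁ − r cos θ₁)² + (r sin θ₁ − e)² = 20449.0094 → L = 143.0000 → L = 143
check at θ₃=252°: x = 133.8439 (printed 133.8439) ✓

r = 20, L = 143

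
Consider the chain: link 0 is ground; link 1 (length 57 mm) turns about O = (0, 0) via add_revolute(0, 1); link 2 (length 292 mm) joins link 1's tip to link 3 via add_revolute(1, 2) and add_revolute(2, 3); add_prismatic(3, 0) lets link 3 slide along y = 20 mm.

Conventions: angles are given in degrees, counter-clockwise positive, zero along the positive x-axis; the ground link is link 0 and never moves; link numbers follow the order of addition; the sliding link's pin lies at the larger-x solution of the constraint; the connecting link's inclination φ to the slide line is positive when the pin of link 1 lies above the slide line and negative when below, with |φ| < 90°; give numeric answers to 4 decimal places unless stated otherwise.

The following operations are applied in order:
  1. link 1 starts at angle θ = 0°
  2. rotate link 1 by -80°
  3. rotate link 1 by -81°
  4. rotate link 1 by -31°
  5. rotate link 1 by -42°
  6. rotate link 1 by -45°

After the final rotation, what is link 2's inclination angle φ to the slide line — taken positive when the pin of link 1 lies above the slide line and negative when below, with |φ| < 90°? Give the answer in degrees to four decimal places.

geometry: r = 57 mm, L = 292 mm, e = 20 mm; θ starts at 0°
rotate link 1 by -80°: θ ← 0° -80° = -80°
rotate link 1 by -81°: θ ← -80° -81° = -161°
rotate link 1 by -31°: θ ← -161° -31° = -192°
rotate link 1 by -42°: θ ← -192° -42° = -234°
rotate link 1 by -45°: θ ← -234° -45° = -279°
h = r sin θ − e = 56.298235 − 20 = 36.298235
sin φ = h / L = 36.298235 / 292 = 0.12430903
φ = arcsin(0.12430903) = 7.140855°

7.1409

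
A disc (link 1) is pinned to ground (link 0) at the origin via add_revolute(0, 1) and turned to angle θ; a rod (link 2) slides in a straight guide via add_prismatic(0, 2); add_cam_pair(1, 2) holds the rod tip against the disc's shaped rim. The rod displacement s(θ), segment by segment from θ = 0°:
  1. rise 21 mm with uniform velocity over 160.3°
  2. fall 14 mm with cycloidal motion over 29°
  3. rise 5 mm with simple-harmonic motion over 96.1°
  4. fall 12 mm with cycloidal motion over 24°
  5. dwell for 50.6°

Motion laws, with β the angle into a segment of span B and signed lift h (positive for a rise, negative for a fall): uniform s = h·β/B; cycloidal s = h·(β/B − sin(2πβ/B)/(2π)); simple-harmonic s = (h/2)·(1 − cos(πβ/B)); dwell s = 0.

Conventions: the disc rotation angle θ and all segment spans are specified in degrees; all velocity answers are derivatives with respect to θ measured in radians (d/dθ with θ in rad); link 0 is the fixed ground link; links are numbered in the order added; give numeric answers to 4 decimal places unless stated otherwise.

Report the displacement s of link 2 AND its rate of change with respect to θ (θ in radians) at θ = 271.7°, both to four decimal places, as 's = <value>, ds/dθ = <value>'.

segment 1 (0° to 160.3°, uniform, h = 21) is passed completely: s = 0.0000 + (21) = 21.0000
segment 2 (160.3° to 189.3°, cycloidal, h = -14) is passed completely: s = 21.0000 + (-14) = 7.0000
θ = 271.7° falls in segment 3 (189.3° to 285.4°, simple-harmonic, h = 5): β = 271.7 − 189.3 = 82.4°, B = 96.1°; Δs = 5/2·(1 − cos(π·0.8574)) = 4.7534; s = 7.0000 + 4.7534 = 11.7534
velocity in seg [189.3°–285.4°] (simple-harmonic), θ in radians: β = 82.4° = 1.4382 rad, B = 96.1° = 1.6773 rad; ds/dθ = (πh/(2B)) sin(πβ/B) = (π·5/(2·1.6773)) sin(π·0.8574) = 2.027772 mm/rad

s = 11.7534, ds/dθ = 2.0278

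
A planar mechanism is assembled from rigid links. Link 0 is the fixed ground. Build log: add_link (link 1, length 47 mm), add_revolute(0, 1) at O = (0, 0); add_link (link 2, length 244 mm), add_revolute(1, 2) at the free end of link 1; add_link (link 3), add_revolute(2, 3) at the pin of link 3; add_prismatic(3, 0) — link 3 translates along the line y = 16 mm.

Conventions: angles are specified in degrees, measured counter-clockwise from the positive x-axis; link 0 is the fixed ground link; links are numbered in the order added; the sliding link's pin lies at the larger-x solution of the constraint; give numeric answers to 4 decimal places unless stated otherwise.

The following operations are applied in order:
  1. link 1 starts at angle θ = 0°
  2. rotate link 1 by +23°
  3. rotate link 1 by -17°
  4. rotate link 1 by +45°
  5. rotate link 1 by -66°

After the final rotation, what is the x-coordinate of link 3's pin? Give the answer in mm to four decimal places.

geometry: r = 47 mm, L = 244 mm, e = 16 mm; θ starts at 0°
rotate link 1 by +23°: θ ← 0° +23° = 23°
rotate link 1 by -17°: θ ← 23° -17° = 6°
rotate link 1 by +45°: θ ← 6° +45° = 51°
rotate link 1 by -66°: θ ← 51° -66° = -15°
crank pin P = (r cos θ, r sin θ) = (45.398514, -12.164495)
h = r sin θ − e = -12.164495 − 16 = -28.164495
x = r cos θ + √(L² − h²) = 45.398514 + 242.369060 = 287.767574

287.7676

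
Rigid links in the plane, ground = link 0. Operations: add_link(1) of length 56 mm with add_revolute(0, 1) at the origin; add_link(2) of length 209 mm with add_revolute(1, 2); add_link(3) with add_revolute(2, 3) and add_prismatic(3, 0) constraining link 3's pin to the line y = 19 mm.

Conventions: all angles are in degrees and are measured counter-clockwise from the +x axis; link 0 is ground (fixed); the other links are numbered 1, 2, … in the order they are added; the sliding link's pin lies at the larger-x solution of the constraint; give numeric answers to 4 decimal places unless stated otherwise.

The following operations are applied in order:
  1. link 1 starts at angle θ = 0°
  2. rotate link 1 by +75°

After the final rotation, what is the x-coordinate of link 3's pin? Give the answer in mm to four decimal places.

geometry: r = 56 mm, L = 209 mm, e = 19 mm; θ starts at 0°
rotate link 1 by +75°: θ ← 0° +75° = 75°
crank pin P = (r cos θ, r sin θ) = (14.493867, 54.091846)
h = r sin θ − e = 54.091846 − 19 = 35.091846
x = r cos θ + √(L² − h²) = 14.493867 + 206.032916 = 220.526782

220.5268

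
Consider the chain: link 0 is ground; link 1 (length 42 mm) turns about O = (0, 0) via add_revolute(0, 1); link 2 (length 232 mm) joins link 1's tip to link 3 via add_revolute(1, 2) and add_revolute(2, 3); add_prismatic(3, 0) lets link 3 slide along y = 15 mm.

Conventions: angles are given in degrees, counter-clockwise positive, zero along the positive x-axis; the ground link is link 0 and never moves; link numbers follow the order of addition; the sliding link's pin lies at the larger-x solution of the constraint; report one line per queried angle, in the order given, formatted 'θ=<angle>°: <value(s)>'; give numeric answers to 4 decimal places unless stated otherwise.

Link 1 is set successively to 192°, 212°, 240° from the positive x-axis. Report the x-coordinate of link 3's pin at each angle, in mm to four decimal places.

geometry: r = 42 mm, L = 232 mm, e = 15 mm
θ=192°: crank pin P = (r cos θ, r sin θ) = (-41.082199, -8.732291)
θ=192°: h = r sin θ − e = -8.732291 − 15 = -23.732291
θ=192°: x = r cos θ + √(L² − h²) = -41.082199 + 230.782968 = 189.700769
θ=212°: crank pin P = (r cos θ, r sin θ) = (-35.618020, -22.256609)
θ=212°: h = r sin θ − e = -22.256609 − 15 = -37.256609
θ=212°: x = r cos θ + √(L² − h²) = -35.618020 + 228.988963 = 193.370943
θ=240°: crank pin P = (r cos θ, r sin θ) = (-21.000000, -36.373067)
θ=240°: h = r sin θ − e = -36.373067 − 15 = -51.373067
θ=240°: x = r cos θ + √(L² − h²) = -21.000000 + 226.240598 = 205.240598

θ=192°: 189.7008
θ=212°: 193.3709
θ=240°: 205.2406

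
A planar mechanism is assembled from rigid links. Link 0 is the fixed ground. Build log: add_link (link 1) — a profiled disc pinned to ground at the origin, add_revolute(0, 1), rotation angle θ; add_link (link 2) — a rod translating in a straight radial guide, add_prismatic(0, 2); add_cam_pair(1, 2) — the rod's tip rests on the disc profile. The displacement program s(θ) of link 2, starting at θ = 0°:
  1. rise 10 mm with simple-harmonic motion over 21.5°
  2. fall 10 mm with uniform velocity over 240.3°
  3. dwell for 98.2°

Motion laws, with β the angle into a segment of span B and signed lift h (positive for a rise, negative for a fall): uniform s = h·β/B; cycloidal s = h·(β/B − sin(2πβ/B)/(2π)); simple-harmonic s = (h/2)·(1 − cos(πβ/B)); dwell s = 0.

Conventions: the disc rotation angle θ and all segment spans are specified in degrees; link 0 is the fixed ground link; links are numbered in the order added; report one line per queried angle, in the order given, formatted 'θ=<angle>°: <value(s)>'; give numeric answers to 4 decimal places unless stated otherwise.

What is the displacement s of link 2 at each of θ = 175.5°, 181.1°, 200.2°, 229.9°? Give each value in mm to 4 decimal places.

seg 1 [0°–21.5°] simple-harmonic, h=10: full span → s += 10 → s = 10.0000
seg 2 [21.5°–261.8°] uniform, h=-10: θ=175.5° here. β=154, B=240.3. -10·154/240.3 = -6.4087 → s = 3.5913
seg 2 [21.5°–261.8°] uniform, h=-10: θ=181.1° here. β=159.6, B=240.3. -10·159.6/240.3 = -6.6417 → s = 3.3583
seg 2 [21.5°–261.8°] uniform, h=-10: θ=200.2° here. β=178.7, B=240.3. -10·178.7/240.3 = -7.4365 → s = 2.5635
seg 2 [21.5°–261.8°] uniform, h=-10: θ=229.9° here. β=208.4, B=240.3. -10·208.4/240.3 = -8.6725 → s = 1.3275

θ=175.5°: 3.5913
θ=181.1°: 3.3583
θ=200.2°: 2.5635
θ=229.9°: 1.3275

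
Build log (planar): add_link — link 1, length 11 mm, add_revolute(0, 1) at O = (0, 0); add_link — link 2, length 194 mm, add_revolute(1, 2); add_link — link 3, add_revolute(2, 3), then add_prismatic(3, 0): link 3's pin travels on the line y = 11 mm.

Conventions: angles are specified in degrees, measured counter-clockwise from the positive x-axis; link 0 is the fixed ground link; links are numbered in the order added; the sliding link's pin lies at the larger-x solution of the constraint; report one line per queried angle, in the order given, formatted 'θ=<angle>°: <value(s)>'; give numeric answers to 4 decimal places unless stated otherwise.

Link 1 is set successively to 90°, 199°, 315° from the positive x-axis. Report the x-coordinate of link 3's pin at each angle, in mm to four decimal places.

geometry: r = 11 mm, L = 194 mm, e = 11 mm
θ=90°: crank pin P = (r cos θ, r sin θ) = (0.000000, 11.000000)
θ=90°: h = r sin θ − e = 11.000000 − 11 = 0.000000
θ=90°: x = r cos θ + √(L² − h²) = 0.000000 + 194.000000 = 194.000000
θ=199°: crank pin P = (r cos θ, r sin θ) = (-10.400704, -3.581250)
θ=199°: h = r sin θ − e = -3.581250 − 11 = -14.581250
θ=199°: x = r cos θ + √(L² − h²) = -10.400704 + 193.451253 = 183.050548
θ=315°: crank pin P = (r cos θ, r sin θ) = (7.778175, -7.778175)
θ=315°: h = r sin θ − e = -7.778175 − 11 = -18.778175
θ=315°: x = r cos θ + √(L² − h²) = 7.778175 + 193.089047 = 200.867222

θ=90°: 194.0000
θ=199°: 183.0505
θ=315°: 200.8672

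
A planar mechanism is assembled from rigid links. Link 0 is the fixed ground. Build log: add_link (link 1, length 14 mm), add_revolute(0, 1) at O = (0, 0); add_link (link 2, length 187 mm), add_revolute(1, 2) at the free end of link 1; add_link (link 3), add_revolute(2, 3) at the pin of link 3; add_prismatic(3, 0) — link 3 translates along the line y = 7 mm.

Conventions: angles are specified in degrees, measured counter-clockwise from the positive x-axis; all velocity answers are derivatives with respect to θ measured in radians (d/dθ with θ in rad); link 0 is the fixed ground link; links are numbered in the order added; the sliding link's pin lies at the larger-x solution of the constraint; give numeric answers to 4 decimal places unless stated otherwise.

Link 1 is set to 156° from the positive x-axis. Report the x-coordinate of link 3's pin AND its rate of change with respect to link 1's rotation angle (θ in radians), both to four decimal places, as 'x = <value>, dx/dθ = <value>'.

geometry: r = 14 mm, L = 187 mm, e = 7 mm
crank pin P = (r cos θ, r sin θ) = (-12.789636, 5.694313)
h = r sin θ − e = 5.694313 − 7 = -1.305687
x = r cos θ + √(L² − h²) = -12.789636 + 186.995442 = 174.205805
dx/dθ = −r sin θ − h·r cos θ/√(L² − h²) (θ in radians; h = -1.305687) = -5.783616

x = 174.2058, dx/dθ = -5.7836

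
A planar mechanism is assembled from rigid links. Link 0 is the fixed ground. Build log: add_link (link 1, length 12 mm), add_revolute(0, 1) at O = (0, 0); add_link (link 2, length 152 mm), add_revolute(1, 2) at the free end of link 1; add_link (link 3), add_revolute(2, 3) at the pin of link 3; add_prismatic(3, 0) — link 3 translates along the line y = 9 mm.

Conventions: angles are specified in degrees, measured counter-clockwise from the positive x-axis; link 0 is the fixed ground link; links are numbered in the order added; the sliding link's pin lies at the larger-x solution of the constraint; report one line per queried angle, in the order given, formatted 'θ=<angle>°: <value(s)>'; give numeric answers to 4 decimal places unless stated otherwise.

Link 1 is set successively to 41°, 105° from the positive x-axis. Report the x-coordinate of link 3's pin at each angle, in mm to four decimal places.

geometry: r = 12 mm, L = 152 mm, e = 9 mm
θ=41°: crank pin P = (r cos θ, r sin θ) = (9.056515, 7.872708)
θ=41°: h = r sin θ − e = 7.872708 − 9 = -1.127292
θ=41°: x = r cos θ + √(L² − h²) = 9.056515 + 151.995820 = 161.052335
θ=105°: crank pin P = (r cos θ, r sin θ) = (-3.105829, 11.591110)
θ=105°: h = r sin θ − e = 11.591110 − 9 = 2.591110
θ=105°: x = r cos θ + √(L² − h²) = -3.105829 + 151.977913 = 148.872085

θ=41°: 161.0523
θ=105°: 148.8721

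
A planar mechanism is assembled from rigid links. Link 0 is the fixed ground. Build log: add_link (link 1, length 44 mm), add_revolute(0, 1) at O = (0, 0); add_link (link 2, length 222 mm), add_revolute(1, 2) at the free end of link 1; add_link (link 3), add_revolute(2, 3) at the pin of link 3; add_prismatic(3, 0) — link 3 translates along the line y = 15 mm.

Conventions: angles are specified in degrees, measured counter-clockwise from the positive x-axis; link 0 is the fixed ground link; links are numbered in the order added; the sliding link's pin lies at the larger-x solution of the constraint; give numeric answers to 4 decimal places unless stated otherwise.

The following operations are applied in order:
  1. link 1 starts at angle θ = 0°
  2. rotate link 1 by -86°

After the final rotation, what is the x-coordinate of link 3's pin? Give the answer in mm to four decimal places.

geometry: r = 44 mm, L = 222 mm, e = 15 mm; θ starts at 0°
rotate link 1 by -86°: θ ← 0° -86° = -86°
crank pin P = (r cos θ, r sin θ) = (3.069285, -43.892818)
h = r sin θ − e = -43.892818 − 15 = -58.892818
x = r cos θ + √(L² − h²) = 3.069285 + 214.045874 = 217.115158

217.1152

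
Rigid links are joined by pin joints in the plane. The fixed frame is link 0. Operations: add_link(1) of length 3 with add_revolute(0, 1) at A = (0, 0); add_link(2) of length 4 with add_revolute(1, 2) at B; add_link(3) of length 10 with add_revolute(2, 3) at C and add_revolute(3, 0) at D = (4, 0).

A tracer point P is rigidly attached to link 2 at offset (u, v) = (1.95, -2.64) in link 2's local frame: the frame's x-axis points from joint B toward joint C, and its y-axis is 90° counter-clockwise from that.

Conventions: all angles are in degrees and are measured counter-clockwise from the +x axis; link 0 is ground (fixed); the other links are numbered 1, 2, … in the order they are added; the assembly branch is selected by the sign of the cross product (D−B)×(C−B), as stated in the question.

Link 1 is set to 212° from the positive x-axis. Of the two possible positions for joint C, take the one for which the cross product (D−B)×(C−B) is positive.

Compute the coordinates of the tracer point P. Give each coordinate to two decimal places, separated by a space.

A=(0,0), D=(4.00,0)
B = A + 3.00·(cos212°, sin212°) = (-2.5441, -1.5898)
|BD| = 6.7345
circle(B,4.00) ∩ circle(D,10.00): a=-2.8693, h=2.7869
  candidates: C₊=(-5.9903,0.4411) cross=18.768; C₋=(-4.6745,-4.9753) cross=-18.768
  branch + wants cross > 0 → take C=(-5.9903,0.4411) (cross=18.768)
ex = (C−B)/|BC| = (-0.8615,0.5077); ey = (-0.5077,-0.8615)
P = B + 1.95·ex + -2.64·ey = (-2.8838,1.6747)

-2.88 1.67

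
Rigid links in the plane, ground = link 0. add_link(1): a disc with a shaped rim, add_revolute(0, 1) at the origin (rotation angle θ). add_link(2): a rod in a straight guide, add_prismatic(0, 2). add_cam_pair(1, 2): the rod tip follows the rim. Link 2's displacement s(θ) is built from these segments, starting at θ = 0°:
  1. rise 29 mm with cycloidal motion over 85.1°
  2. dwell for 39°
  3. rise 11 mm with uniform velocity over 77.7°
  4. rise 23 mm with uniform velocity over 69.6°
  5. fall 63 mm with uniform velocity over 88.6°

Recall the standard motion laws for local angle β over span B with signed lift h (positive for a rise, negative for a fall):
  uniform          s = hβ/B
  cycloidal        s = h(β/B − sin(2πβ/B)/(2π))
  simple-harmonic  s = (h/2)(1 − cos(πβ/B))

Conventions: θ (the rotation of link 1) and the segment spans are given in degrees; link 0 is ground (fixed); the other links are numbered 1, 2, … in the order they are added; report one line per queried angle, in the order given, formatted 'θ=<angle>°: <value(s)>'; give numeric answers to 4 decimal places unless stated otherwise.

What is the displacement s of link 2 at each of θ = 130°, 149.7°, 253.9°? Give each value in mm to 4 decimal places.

segment 1 (0° to 85.1°, cycloidal, h = 29) is passed completely: s = 0.0000 + (29) = 29.0000
segment 2 (85.1° to 124.1°, dwell): s unchanged at 29.0000
θ = 130° falls in segment 3 (124.1° to 201.8°, uniform, h = 11): β = 130 − 124.1 = 5.9°, B = 77.7°; Δs = 11·5.9/77.7 = 0.8353; s = 29.0000 + 0.8353 = 29.8353
θ = 149.7° falls in segment 3 (124.1° to 201.8°, uniform, h = 11): β = 149.7 − 124.1 = 25.6°, B = 77.7°; Δs = 11·25.6/77.7 = 3.6242; s = 29.0000 + 3.6242 = 32.6242
segment 3 (124.1° to 201.8°, uniform, h = 11) is passed completely: s = 29.0000 + (11) = 40.0000
θ = 253.9° falls in segment 4 (201.8° to 271.4°, uniform, h = 23): β = 253.9 − 201.8 = 52.1°, B = 69.6°; Δs = 23·52.1/69.6 = 17.2170; s = 40.0000 + 17.2170 = 57.2170

θ=130°: 29.8353
θ=149.7°: 32.6242
θ=253.9°: 57.2170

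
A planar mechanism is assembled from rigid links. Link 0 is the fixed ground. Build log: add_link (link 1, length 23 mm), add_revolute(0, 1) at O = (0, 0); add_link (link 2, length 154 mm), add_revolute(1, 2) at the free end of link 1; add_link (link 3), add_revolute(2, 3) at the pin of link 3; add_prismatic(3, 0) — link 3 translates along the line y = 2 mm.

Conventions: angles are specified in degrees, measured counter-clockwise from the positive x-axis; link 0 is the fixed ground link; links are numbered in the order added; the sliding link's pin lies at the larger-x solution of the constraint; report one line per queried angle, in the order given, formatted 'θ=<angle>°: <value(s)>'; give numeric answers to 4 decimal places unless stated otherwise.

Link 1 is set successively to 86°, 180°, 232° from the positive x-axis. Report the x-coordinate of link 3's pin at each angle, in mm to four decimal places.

geometry: r = 23 mm, L = 154 mm, e = 2 mm
θ=86°: crank pin P = (r cos θ, r sin θ) = (1.604399, 22.943973)
θ=86°: h = r sin θ − e = 22.943973 − 2 = 20.943973
θ=86°: x = r cos θ + √(L² − h²) = 1.604399 + 152.569165 = 154.173564
θ=180°: crank pin P = (r cos θ, r sin θ) = (-23.000000, 0.000000)
θ=180°: h = r sin θ − e = 0.000000 − 2 = -2.000000
θ=180°: x = r cos θ + √(L² − h²) = -23.000000 + 153.987012 = 130.987012
θ=232°: crank pin P = (r cos θ, r sin θ) = (-14.160214, -18.124247)
θ=232°: h = r sin θ − e = -18.124247 − 2 = -20.124247
θ=232°: x = r cos θ + √(L² − h²) = -14.160214 + 152.679451 = 138.519237

θ=86°: 154.1736
θ=180°: 130.9870
θ=232°: 138.5192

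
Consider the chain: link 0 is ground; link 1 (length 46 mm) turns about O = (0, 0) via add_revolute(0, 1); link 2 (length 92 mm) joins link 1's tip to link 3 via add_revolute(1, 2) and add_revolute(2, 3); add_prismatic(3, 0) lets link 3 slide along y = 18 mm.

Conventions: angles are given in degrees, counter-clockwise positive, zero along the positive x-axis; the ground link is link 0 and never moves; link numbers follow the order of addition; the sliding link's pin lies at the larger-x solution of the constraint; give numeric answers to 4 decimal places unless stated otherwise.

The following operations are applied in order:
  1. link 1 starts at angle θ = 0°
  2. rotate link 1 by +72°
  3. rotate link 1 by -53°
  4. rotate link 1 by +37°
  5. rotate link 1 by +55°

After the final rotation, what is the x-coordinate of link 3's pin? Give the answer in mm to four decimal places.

geometry: r = 46 mm, L = 92 mm, e = 18 mm; θ starts at 0°
rotate link 1 by +72°: θ ← 0° +72° = 72°
rotate link 1 by -53°: θ ← 72° -53° = 19°
rotate link 1 by +37°: θ ← 19° +37° = 56°
rotate link 1 by +55°: θ ← 56° +55° = 111°
crank pin P = (r cos θ, r sin θ) = (-16.484926, 42.944700)
h = r sin θ − e = 42.944700 − 18 = 24.944700
x = r cos θ + √(L² − h²) = -16.484926 + 88.553724 = 72.068798

72.0688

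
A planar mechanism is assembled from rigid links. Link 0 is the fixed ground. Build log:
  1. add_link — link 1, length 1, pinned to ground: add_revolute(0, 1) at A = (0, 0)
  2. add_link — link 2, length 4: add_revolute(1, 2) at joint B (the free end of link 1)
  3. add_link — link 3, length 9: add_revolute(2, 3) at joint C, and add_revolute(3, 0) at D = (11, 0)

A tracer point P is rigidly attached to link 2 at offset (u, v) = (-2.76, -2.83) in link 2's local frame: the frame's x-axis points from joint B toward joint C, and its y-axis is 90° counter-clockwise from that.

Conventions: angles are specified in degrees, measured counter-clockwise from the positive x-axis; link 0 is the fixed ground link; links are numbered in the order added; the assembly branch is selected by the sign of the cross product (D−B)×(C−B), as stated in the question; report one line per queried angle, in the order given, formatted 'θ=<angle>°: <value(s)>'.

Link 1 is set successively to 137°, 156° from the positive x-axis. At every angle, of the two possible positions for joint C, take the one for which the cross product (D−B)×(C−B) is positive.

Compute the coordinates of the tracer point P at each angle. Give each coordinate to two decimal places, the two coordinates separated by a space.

A=(0,0), D=(11.00,0)
θ=137°: B = A + 1.00·(cos137°, sin137°) = (-0.7314, 0.6820)
θ=137°: |BD| = 11.7512
θ=137°: circle(B,4.00) ∩ circle(D,9.00): a=3.1099, h=2.5157
θ=137°:   candidates: C₊=(2.5193,3.0129) cross=29.562; C₋=(2.2273,-2.0099) cross=-29.562
θ=137°:   branch + wants cross > 0 → take C=(2.5193,3.0129) (cross=29.562)
θ=137°: ex = (C−B)/|BC| = (0.8127,0.5827); ey = (-0.5827,0.8127)
θ=137°: P = B + -2.76·ex + -2.83·ey = (-1.3252,-3.2262)
θ=156°: B = A + 1.00·(cos156°, sin156°) = (-0.9135, 0.4067)
θ=156°: |BD| = 11.9205
θ=156°: circle(B,4.00) ∩ circle(D,9.00): a=3.2338, h=2.3542
θ=156°:   candidates: C₊=(2.3987,2.6492) cross=28.063; C₋=(2.2381,-2.0564) cross=-28.063
θ=156°:   branch + wants cross > 0 → take C=(2.3987,2.6492) (cross=28.063)
θ=156°: ex = (C−B)/|BC| = (0.8281,0.5606); ey = (-0.5606,0.8281)
θ=156°: P = B + -2.76·ex + -2.83·ey = (-1.6125,-3.4840)

θ=137°: -1.33 -3.23
θ=156°: -1.61 -3.48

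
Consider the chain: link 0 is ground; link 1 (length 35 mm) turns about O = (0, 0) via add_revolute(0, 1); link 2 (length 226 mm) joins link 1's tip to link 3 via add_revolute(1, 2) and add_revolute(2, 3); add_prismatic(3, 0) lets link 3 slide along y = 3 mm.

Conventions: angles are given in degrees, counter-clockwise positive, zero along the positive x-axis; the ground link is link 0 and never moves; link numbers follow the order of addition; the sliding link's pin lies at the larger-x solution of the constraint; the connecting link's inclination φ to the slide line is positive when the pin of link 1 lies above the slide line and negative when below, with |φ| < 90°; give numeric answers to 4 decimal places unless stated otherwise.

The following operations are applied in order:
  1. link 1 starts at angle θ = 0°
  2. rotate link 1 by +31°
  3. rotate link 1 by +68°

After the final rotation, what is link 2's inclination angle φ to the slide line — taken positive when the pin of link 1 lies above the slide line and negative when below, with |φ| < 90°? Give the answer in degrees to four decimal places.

geometry: r = 35 mm, L = 226 mm, e = 3 mm; θ starts at 0°
rotate link 1 by +31°: θ ← 0° +31° = 31°
rotate link 1 by +68°: θ ← 31° +68° = 99°
h = r sin θ − e = 34.569092 − 3 = 31.569092
sin φ = h / L = 31.569092 / 226 = 0.13968625
φ = arcsin(0.13968625) = 8.029691°

8.0297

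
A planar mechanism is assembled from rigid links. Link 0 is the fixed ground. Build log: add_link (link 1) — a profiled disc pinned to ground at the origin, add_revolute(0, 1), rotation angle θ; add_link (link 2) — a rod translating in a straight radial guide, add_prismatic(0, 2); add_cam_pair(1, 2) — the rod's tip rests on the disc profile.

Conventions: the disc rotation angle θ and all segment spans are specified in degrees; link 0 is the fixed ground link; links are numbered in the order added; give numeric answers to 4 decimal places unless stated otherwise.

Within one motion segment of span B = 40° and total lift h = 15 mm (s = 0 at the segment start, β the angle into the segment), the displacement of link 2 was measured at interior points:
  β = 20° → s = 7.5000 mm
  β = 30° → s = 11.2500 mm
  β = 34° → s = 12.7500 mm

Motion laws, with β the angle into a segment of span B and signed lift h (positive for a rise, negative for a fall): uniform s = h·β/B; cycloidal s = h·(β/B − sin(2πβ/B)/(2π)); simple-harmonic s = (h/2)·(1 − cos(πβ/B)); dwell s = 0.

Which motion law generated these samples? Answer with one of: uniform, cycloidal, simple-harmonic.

candidates at β/B = r: uniform s = h·r (linear in β); cycloidal s = h·(r − sin(2πr)/(2π)); simple-harmonic s = (h/2)(1 − cos(πr))
β=20°: printed 7.5000 | uniform 7.5000, cycloidal 7.5000, simple-harmonic 7.5000
β=30°: printed 11.2500 | uniform 11.2500, cycloidal 13.6373, simple-harmonic 12.8033
β=34°: printed 12.7500 | uniform 12.7500, cycloidal 14.6814, simple-harmonic 14.1825
only one law matches every sample → uniform

uniform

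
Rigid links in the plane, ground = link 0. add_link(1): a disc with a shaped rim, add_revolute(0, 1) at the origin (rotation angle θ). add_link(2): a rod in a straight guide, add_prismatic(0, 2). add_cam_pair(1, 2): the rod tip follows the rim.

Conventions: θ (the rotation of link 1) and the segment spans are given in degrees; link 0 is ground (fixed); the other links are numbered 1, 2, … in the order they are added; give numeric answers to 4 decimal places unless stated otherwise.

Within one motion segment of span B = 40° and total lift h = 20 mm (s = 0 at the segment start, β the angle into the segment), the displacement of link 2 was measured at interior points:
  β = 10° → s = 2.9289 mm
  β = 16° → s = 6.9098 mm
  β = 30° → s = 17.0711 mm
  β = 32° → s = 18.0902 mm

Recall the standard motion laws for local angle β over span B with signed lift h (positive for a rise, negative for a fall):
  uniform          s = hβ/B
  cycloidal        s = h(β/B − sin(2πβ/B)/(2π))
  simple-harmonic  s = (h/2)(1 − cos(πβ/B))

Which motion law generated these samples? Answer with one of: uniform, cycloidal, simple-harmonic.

candidates at β/B = r: uniform s = h·r (linear in β); cycloidal s = h·(r − sin(2πr)/(2π)); simple-harmonic s = (h/2)(1 − cos(πr))
β=10°: printed 2.9289 | uniform 5.0000, cycloidal 1.8169, simple-harmonic 2.9289
β=16°: printed 6.9098 | uniform 8.0000, cycloidal 6.1290, simple-harmonic 6.9098
β=30°: printed 17.0711 | uniform 15.0000, cycloidal 18.1831, simple-harmonic 17.0711
β=32°: printed 18.0902 | uniform 16.0000, cycloidal 19.0273, simple-harmonic 18.0902
only one law matches every sample → simple-harmonic

simple-harmonic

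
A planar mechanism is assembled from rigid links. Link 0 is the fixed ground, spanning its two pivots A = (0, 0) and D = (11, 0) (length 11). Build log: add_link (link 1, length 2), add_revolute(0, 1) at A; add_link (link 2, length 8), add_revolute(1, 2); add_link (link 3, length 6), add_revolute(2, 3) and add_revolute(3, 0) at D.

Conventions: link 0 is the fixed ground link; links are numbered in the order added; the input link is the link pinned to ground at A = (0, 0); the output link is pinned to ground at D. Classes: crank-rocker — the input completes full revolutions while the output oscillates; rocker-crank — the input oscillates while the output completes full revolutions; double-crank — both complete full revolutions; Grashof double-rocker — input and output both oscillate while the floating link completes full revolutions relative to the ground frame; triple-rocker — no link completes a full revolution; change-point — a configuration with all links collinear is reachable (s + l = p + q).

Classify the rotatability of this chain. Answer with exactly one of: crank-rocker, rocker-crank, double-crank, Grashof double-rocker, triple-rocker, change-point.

lengths: ground=11, input=2, coupler=8, output=6
sorted: s=2 (shortest), l=11 (longest), p+q=14
s + l = 13 vs p + q = 14
s + l < p + q (Grashof) with shortest = input link → crank-rocker

crank-rocker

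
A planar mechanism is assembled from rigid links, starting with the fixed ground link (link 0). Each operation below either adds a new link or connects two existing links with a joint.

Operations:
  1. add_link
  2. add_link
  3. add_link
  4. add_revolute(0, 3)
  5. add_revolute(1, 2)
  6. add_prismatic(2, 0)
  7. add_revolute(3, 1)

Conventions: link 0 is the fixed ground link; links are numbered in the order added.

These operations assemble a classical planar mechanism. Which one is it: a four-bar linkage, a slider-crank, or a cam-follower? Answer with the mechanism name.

links: 4 (incl. ground); joints: 3 revolute, 1 prismatic, 0 higher (cam) pair, forming one closed loop
4 links, 3 revolutes + 1 prismatic in one loop → slider-crank

slider-crank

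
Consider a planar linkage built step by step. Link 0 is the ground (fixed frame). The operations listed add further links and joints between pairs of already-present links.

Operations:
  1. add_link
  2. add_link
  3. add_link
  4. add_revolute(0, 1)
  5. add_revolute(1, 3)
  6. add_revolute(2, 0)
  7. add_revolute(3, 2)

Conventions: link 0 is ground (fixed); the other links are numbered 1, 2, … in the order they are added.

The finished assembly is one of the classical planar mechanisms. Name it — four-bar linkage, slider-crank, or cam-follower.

links: 4 (incl. ground); joints: 4 revolute, 0 prismatic, 0 higher (cam) pair, forming one closed loop
4 links in a single 4R loop → four-bar linkage

four-bar linkage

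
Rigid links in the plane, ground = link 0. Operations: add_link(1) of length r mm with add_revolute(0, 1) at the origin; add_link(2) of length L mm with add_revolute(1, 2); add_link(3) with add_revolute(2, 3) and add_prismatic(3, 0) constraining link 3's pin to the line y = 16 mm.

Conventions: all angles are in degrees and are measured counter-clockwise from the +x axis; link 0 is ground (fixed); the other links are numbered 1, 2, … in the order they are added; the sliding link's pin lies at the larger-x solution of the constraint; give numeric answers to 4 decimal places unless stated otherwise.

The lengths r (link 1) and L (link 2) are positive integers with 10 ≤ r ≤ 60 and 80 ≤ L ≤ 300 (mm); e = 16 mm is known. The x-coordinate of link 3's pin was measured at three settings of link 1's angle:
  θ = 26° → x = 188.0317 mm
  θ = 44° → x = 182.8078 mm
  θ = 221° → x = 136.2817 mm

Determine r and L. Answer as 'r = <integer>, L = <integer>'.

constraint per measurement: (x − r cos θ)² + (r sin θ − e)² = L²
subtracting the θ₁ and θ₂ equations cancels the r² and L² terms:
r = (x₁² − x₂²) / (2[(x₁cos θ₁ + e sin θ₁) − (x₂cos θ₂ + e sin θ₂)]) = 29.0002 → r = 29
L² = (x₁ − r cos θ₁)² + (r sin θ₁ − e)² = 26244.0090 → L = 162.0000 → L = 162
check at θ₃=221°: x = 136.2817 (printed 136.2817) ✓

r = 29, L = 162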